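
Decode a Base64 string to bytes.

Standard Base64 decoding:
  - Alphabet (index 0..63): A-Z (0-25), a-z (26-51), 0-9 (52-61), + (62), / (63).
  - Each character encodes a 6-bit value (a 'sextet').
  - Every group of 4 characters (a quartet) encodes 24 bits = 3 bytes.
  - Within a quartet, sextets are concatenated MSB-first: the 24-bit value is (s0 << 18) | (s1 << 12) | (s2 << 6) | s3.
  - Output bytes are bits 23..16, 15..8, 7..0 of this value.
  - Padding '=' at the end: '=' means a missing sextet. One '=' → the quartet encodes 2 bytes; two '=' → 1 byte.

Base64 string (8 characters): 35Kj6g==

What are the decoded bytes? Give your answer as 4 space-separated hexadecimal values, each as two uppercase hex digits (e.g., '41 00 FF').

After char 0 ('3'=55): chars_in_quartet=1 acc=0x37 bytes_emitted=0
After char 1 ('5'=57): chars_in_quartet=2 acc=0xDF9 bytes_emitted=0
After char 2 ('K'=10): chars_in_quartet=3 acc=0x37E4A bytes_emitted=0
After char 3 ('j'=35): chars_in_quartet=4 acc=0xDF92A3 -> emit DF 92 A3, reset; bytes_emitted=3
After char 4 ('6'=58): chars_in_quartet=1 acc=0x3A bytes_emitted=3
After char 5 ('g'=32): chars_in_quartet=2 acc=0xEA0 bytes_emitted=3
Padding '==': partial quartet acc=0xEA0 -> emit EA; bytes_emitted=4

Answer: DF 92 A3 EA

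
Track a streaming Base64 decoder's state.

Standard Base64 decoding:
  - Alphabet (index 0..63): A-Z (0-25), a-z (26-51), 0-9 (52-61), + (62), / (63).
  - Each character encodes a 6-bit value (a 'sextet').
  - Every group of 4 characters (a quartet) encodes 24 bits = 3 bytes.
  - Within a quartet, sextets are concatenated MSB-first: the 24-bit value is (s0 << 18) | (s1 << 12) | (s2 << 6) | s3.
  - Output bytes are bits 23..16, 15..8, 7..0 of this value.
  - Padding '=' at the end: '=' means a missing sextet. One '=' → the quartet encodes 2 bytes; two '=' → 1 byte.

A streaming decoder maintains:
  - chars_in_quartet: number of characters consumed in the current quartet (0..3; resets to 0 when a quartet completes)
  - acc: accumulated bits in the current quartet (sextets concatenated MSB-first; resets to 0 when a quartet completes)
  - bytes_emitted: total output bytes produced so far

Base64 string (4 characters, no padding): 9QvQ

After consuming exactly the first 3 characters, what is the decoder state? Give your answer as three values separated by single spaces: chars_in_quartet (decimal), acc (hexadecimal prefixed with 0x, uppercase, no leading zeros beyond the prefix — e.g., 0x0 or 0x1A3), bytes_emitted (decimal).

Answer: 3 0x3D42F 0

Derivation:
After char 0 ('9'=61): chars_in_quartet=1 acc=0x3D bytes_emitted=0
After char 1 ('Q'=16): chars_in_quartet=2 acc=0xF50 bytes_emitted=0
After char 2 ('v'=47): chars_in_quartet=3 acc=0x3D42F bytes_emitted=0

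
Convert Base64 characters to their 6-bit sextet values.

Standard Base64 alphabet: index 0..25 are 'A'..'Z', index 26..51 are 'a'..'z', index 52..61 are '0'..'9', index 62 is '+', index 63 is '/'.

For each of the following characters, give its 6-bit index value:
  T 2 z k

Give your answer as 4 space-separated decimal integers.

'T': A..Z range, ord('T') − ord('A') = 19
'2': 0..9 range, 52 + ord('2') − ord('0') = 54
'z': a..z range, 26 + ord('z') − ord('a') = 51
'k': a..z range, 26 + ord('k') − ord('a') = 36

Answer: 19 54 51 36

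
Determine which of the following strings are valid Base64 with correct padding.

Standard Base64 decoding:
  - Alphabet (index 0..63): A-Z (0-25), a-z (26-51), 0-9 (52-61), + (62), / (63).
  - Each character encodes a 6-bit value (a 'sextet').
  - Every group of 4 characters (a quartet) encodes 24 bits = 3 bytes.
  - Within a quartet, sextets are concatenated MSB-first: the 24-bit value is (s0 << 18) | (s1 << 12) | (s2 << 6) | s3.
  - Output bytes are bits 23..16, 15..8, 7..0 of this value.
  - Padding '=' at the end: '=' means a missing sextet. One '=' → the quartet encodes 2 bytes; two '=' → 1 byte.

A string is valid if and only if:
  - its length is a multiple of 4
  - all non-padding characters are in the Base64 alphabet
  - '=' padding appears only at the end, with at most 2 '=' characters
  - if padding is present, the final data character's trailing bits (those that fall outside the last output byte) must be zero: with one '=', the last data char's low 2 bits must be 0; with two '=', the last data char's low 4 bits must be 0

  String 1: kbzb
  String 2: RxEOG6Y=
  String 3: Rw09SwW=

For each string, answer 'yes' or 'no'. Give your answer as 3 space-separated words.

Answer: yes yes no

Derivation:
String 1: 'kbzb' → valid
String 2: 'RxEOG6Y=' → valid
String 3: 'Rw09SwW=' → invalid (bad trailing bits)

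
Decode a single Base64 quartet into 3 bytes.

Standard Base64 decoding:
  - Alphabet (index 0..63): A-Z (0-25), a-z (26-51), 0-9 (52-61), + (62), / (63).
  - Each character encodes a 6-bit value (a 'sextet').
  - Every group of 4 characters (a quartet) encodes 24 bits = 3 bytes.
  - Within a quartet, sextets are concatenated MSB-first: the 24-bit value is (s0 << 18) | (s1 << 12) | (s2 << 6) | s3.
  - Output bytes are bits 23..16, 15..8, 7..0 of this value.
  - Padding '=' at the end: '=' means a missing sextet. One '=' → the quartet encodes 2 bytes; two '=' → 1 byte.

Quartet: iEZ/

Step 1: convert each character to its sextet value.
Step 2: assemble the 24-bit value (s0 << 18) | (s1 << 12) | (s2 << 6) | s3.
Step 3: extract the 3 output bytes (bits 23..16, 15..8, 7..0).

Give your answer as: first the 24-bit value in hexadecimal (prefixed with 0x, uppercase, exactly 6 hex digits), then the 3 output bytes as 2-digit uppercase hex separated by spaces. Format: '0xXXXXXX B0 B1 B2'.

Sextets: i=34, E=4, Z=25, /=63
24-bit: (34<<18) | (4<<12) | (25<<6) | 63
      = 0x880000 | 0x004000 | 0x000640 | 0x00003F
      = 0x88467F
Bytes: (v>>16)&0xFF=88, (v>>8)&0xFF=46, v&0xFF=7F

Answer: 0x88467F 88 46 7F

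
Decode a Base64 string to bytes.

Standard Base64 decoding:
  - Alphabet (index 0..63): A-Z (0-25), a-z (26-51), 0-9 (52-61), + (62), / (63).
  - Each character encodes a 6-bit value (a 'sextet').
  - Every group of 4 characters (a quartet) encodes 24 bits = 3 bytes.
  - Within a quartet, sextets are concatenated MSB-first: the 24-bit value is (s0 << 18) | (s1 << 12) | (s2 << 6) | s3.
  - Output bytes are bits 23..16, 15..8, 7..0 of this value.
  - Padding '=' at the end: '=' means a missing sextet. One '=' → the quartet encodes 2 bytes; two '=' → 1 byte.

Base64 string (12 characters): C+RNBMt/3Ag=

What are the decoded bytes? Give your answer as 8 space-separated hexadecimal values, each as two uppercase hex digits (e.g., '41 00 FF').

Answer: 0B E4 4D 04 CB 7F DC 08

Derivation:
After char 0 ('C'=2): chars_in_quartet=1 acc=0x2 bytes_emitted=0
After char 1 ('+'=62): chars_in_quartet=2 acc=0xBE bytes_emitted=0
After char 2 ('R'=17): chars_in_quartet=3 acc=0x2F91 bytes_emitted=0
After char 3 ('N'=13): chars_in_quartet=4 acc=0xBE44D -> emit 0B E4 4D, reset; bytes_emitted=3
After char 4 ('B'=1): chars_in_quartet=1 acc=0x1 bytes_emitted=3
After char 5 ('M'=12): chars_in_quartet=2 acc=0x4C bytes_emitted=3
After char 6 ('t'=45): chars_in_quartet=3 acc=0x132D bytes_emitted=3
After char 7 ('/'=63): chars_in_quartet=4 acc=0x4CB7F -> emit 04 CB 7F, reset; bytes_emitted=6
After char 8 ('3'=55): chars_in_quartet=1 acc=0x37 bytes_emitted=6
After char 9 ('A'=0): chars_in_quartet=2 acc=0xDC0 bytes_emitted=6
After char 10 ('g'=32): chars_in_quartet=3 acc=0x37020 bytes_emitted=6
Padding '=': partial quartet acc=0x37020 -> emit DC 08; bytes_emitted=8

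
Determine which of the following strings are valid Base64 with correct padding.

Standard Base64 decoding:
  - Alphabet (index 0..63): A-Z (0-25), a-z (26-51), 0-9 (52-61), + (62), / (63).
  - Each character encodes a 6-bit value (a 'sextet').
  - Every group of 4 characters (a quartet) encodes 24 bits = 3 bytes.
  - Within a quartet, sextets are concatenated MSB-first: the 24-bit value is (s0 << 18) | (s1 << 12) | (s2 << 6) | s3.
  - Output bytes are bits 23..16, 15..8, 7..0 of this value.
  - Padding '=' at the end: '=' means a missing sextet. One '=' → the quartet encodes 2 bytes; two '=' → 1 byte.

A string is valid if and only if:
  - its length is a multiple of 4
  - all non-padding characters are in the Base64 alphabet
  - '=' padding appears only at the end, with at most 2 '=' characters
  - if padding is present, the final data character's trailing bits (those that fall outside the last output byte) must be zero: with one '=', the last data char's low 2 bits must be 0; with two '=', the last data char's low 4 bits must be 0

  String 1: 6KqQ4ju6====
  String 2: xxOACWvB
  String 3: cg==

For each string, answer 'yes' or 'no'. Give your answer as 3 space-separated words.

Answer: no yes yes

Derivation:
String 1: '6KqQ4ju6====' → invalid (4 pad chars (max 2))
String 2: 'xxOACWvB' → valid
String 3: 'cg==' → valid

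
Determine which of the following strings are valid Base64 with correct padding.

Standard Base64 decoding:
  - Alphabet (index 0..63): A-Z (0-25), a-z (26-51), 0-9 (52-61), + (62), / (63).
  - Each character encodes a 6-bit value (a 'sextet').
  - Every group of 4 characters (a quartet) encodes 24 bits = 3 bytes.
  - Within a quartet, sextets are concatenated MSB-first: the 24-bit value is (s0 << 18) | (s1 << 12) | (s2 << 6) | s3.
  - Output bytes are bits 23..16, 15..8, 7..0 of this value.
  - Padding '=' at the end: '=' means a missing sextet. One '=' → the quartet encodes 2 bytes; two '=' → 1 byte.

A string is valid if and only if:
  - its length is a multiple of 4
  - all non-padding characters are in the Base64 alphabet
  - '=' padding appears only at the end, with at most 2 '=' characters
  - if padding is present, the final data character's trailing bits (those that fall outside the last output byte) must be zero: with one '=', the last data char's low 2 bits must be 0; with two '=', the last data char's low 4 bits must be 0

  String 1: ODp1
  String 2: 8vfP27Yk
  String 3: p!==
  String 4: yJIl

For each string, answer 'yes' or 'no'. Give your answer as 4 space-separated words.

String 1: 'ODp1' → valid
String 2: '8vfP27Yk' → valid
String 3: 'p!==' → invalid (bad char(s): ['!'])
String 4: 'yJIl' → valid

Answer: yes yes no yes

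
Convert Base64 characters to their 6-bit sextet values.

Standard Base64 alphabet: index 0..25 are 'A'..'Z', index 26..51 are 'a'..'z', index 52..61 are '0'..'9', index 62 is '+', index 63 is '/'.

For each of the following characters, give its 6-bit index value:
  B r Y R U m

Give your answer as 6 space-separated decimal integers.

'B': A..Z range, ord('B') − ord('A') = 1
'r': a..z range, 26 + ord('r') − ord('a') = 43
'Y': A..Z range, ord('Y') − ord('A') = 24
'R': A..Z range, ord('R') − ord('A') = 17
'U': A..Z range, ord('U') − ord('A') = 20
'm': a..z range, 26 + ord('m') − ord('a') = 38

Answer: 1 43 24 17 20 38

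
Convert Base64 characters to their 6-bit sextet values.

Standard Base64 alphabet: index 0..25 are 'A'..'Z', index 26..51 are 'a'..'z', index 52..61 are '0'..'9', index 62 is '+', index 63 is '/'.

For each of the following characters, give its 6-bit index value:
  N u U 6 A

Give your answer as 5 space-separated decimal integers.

'N': A..Z range, ord('N') − ord('A') = 13
'u': a..z range, 26 + ord('u') − ord('a') = 46
'U': A..Z range, ord('U') − ord('A') = 20
'6': 0..9 range, 52 + ord('6') − ord('0') = 58
'A': A..Z range, ord('A') − ord('A') = 0

Answer: 13 46 20 58 0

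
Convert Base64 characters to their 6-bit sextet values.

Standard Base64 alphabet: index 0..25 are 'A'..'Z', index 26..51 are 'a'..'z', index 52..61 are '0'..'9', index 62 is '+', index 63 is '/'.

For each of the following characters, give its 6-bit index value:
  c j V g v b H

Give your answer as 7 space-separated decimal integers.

'c': a..z range, 26 + ord('c') − ord('a') = 28
'j': a..z range, 26 + ord('j') − ord('a') = 35
'V': A..Z range, ord('V') − ord('A') = 21
'g': a..z range, 26 + ord('g') − ord('a') = 32
'v': a..z range, 26 + ord('v') − ord('a') = 47
'b': a..z range, 26 + ord('b') − ord('a') = 27
'H': A..Z range, ord('H') − ord('A') = 7

Answer: 28 35 21 32 47 27 7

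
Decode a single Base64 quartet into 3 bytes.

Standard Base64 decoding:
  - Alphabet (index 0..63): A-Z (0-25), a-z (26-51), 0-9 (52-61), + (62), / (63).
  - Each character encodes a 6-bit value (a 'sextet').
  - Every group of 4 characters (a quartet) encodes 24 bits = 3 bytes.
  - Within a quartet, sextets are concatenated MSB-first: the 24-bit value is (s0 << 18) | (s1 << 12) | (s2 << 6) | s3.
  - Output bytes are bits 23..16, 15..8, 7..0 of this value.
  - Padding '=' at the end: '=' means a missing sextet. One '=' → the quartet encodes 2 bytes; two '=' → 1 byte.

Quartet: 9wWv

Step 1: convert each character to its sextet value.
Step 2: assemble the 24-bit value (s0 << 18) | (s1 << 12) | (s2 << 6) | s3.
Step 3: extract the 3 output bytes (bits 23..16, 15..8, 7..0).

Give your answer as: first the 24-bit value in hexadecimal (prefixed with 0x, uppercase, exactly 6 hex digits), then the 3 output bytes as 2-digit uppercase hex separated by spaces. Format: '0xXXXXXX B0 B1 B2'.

Sextets: 9=61, w=48, W=22, v=47
24-bit: (61<<18) | (48<<12) | (22<<6) | 47
      = 0xF40000 | 0x030000 | 0x000580 | 0x00002F
      = 0xF705AF
Bytes: (v>>16)&0xFF=F7, (v>>8)&0xFF=05, v&0xFF=AF

Answer: 0xF705AF F7 05 AF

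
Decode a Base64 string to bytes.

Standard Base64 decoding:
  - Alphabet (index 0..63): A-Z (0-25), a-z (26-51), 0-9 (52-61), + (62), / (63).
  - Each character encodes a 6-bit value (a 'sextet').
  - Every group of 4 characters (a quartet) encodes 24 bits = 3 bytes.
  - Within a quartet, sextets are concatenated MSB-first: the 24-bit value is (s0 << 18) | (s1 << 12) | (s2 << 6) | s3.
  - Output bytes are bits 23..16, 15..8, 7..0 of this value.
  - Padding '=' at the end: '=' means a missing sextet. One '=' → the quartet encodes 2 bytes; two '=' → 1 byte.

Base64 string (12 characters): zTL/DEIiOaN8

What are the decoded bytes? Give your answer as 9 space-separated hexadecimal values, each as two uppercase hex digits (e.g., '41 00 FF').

After char 0 ('z'=51): chars_in_quartet=1 acc=0x33 bytes_emitted=0
After char 1 ('T'=19): chars_in_quartet=2 acc=0xCD3 bytes_emitted=0
After char 2 ('L'=11): chars_in_quartet=3 acc=0x334CB bytes_emitted=0
After char 3 ('/'=63): chars_in_quartet=4 acc=0xCD32FF -> emit CD 32 FF, reset; bytes_emitted=3
After char 4 ('D'=3): chars_in_quartet=1 acc=0x3 bytes_emitted=3
After char 5 ('E'=4): chars_in_quartet=2 acc=0xC4 bytes_emitted=3
After char 6 ('I'=8): chars_in_quartet=3 acc=0x3108 bytes_emitted=3
After char 7 ('i'=34): chars_in_quartet=4 acc=0xC4222 -> emit 0C 42 22, reset; bytes_emitted=6
After char 8 ('O'=14): chars_in_quartet=1 acc=0xE bytes_emitted=6
After char 9 ('a'=26): chars_in_quartet=2 acc=0x39A bytes_emitted=6
After char 10 ('N'=13): chars_in_quartet=3 acc=0xE68D bytes_emitted=6
After char 11 ('8'=60): chars_in_quartet=4 acc=0x39A37C -> emit 39 A3 7C, reset; bytes_emitted=9

Answer: CD 32 FF 0C 42 22 39 A3 7C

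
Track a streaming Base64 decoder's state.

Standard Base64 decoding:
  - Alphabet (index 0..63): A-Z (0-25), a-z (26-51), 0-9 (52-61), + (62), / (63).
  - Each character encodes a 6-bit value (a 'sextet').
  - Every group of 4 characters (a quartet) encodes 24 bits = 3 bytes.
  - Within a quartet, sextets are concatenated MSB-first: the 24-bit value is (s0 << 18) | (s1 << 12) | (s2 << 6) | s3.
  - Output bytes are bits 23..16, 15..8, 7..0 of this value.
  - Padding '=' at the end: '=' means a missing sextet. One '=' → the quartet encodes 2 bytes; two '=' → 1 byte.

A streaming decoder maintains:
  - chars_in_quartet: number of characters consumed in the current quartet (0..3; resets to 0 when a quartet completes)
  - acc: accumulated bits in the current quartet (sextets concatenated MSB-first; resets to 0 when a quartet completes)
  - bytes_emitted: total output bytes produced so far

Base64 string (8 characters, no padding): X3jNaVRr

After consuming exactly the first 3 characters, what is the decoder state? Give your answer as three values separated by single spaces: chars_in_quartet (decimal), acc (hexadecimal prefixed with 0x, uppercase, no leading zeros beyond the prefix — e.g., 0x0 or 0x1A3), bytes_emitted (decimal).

Answer: 3 0x17DE3 0

Derivation:
After char 0 ('X'=23): chars_in_quartet=1 acc=0x17 bytes_emitted=0
After char 1 ('3'=55): chars_in_quartet=2 acc=0x5F7 bytes_emitted=0
After char 2 ('j'=35): chars_in_quartet=3 acc=0x17DE3 bytes_emitted=0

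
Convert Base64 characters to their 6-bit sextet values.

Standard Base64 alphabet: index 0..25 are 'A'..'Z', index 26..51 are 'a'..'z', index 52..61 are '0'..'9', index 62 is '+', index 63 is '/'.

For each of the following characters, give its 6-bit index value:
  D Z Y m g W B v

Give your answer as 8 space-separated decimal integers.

Answer: 3 25 24 38 32 22 1 47

Derivation:
'D': A..Z range, ord('D') − ord('A') = 3
'Z': A..Z range, ord('Z') − ord('A') = 25
'Y': A..Z range, ord('Y') − ord('A') = 24
'm': a..z range, 26 + ord('m') − ord('a') = 38
'g': a..z range, 26 + ord('g') − ord('a') = 32
'W': A..Z range, ord('W') − ord('A') = 22
'B': A..Z range, ord('B') − ord('A') = 1
'v': a..z range, 26 + ord('v') − ord('a') = 47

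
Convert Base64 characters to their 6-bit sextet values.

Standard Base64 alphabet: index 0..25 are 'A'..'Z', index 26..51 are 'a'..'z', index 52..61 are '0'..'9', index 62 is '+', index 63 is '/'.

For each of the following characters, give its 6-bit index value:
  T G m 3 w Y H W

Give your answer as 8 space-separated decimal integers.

Answer: 19 6 38 55 48 24 7 22

Derivation:
'T': A..Z range, ord('T') − ord('A') = 19
'G': A..Z range, ord('G') − ord('A') = 6
'm': a..z range, 26 + ord('m') − ord('a') = 38
'3': 0..9 range, 52 + ord('3') − ord('0') = 55
'w': a..z range, 26 + ord('w') − ord('a') = 48
'Y': A..Z range, ord('Y') − ord('A') = 24
'H': A..Z range, ord('H') − ord('A') = 7
'W': A..Z range, ord('W') − ord('A') = 22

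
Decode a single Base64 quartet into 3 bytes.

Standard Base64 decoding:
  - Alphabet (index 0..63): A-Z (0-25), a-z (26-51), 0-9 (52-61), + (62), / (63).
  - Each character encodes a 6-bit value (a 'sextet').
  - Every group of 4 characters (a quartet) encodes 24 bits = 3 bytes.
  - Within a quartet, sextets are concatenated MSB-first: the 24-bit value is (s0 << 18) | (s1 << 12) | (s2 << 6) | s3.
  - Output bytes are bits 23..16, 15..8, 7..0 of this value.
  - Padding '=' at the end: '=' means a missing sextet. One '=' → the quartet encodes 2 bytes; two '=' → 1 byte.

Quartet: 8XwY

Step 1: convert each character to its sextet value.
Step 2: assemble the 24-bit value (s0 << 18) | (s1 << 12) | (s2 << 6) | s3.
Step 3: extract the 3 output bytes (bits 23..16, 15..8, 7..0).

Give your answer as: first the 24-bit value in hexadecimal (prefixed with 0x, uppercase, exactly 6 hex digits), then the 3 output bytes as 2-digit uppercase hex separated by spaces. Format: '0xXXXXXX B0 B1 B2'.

Answer: 0xF17C18 F1 7C 18

Derivation:
Sextets: 8=60, X=23, w=48, Y=24
24-bit: (60<<18) | (23<<12) | (48<<6) | 24
      = 0xF00000 | 0x017000 | 0x000C00 | 0x000018
      = 0xF17C18
Bytes: (v>>16)&0xFF=F1, (v>>8)&0xFF=7C, v&0xFF=18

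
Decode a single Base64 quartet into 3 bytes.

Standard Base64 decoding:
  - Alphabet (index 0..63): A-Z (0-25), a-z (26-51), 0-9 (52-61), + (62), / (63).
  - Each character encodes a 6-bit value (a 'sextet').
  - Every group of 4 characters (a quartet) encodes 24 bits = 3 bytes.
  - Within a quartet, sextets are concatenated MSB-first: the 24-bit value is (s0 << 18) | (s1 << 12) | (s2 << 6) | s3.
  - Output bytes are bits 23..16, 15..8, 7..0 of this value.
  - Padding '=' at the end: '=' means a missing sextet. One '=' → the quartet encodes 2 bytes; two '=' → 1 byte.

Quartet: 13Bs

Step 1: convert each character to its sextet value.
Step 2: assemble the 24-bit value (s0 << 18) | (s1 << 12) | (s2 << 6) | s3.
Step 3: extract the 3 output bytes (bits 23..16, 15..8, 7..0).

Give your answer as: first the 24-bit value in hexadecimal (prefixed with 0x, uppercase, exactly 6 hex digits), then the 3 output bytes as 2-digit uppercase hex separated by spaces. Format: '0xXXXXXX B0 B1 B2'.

Answer: 0xD7706C D7 70 6C

Derivation:
Sextets: 1=53, 3=55, B=1, s=44
24-bit: (53<<18) | (55<<12) | (1<<6) | 44
      = 0xD40000 | 0x037000 | 0x000040 | 0x00002C
      = 0xD7706C
Bytes: (v>>16)&0xFF=D7, (v>>8)&0xFF=70, v&0xFF=6C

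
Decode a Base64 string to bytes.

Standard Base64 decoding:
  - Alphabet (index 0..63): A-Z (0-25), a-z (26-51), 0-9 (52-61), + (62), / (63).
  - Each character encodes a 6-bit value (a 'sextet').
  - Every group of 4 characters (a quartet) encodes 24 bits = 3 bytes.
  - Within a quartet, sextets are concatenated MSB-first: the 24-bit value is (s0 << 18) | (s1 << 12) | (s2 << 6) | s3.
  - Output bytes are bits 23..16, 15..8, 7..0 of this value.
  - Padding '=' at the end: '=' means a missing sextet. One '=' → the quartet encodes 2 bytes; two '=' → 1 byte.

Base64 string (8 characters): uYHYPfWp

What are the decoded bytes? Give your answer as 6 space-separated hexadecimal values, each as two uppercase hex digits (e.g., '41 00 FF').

Answer: B9 81 D8 3D F5 A9

Derivation:
After char 0 ('u'=46): chars_in_quartet=1 acc=0x2E bytes_emitted=0
After char 1 ('Y'=24): chars_in_quartet=2 acc=0xB98 bytes_emitted=0
After char 2 ('H'=7): chars_in_quartet=3 acc=0x2E607 bytes_emitted=0
After char 3 ('Y'=24): chars_in_quartet=4 acc=0xB981D8 -> emit B9 81 D8, reset; bytes_emitted=3
After char 4 ('P'=15): chars_in_quartet=1 acc=0xF bytes_emitted=3
After char 5 ('f'=31): chars_in_quartet=2 acc=0x3DF bytes_emitted=3
After char 6 ('W'=22): chars_in_quartet=3 acc=0xF7D6 bytes_emitted=3
After char 7 ('p'=41): chars_in_quartet=4 acc=0x3DF5A9 -> emit 3D F5 A9, reset; bytes_emitted=6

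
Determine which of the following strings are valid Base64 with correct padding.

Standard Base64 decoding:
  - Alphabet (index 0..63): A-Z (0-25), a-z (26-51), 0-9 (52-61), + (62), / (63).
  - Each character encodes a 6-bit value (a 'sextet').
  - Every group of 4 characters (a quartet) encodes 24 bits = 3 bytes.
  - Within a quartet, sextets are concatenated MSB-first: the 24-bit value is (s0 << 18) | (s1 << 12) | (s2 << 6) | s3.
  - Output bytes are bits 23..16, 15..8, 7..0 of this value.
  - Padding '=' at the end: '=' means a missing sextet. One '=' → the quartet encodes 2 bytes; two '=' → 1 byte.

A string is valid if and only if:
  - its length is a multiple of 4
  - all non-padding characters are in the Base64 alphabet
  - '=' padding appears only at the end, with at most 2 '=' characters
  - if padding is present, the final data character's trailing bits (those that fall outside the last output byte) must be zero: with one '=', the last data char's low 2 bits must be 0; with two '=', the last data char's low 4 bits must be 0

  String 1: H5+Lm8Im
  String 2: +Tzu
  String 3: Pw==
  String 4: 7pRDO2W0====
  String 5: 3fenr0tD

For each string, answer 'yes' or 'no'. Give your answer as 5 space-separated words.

String 1: 'H5+Lm8Im' → valid
String 2: '+Tzu' → valid
String 3: 'Pw==' → valid
String 4: '7pRDO2W0====' → invalid (4 pad chars (max 2))
String 5: '3fenr0tD' → valid

Answer: yes yes yes no yes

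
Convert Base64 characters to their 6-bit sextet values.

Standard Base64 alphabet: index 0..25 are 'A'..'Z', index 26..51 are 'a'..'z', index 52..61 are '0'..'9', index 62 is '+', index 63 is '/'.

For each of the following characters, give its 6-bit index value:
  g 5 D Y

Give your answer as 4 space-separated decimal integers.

'g': a..z range, 26 + ord('g') − ord('a') = 32
'5': 0..9 range, 52 + ord('5') − ord('0') = 57
'D': A..Z range, ord('D') − ord('A') = 3
'Y': A..Z range, ord('Y') − ord('A') = 24

Answer: 32 57 3 24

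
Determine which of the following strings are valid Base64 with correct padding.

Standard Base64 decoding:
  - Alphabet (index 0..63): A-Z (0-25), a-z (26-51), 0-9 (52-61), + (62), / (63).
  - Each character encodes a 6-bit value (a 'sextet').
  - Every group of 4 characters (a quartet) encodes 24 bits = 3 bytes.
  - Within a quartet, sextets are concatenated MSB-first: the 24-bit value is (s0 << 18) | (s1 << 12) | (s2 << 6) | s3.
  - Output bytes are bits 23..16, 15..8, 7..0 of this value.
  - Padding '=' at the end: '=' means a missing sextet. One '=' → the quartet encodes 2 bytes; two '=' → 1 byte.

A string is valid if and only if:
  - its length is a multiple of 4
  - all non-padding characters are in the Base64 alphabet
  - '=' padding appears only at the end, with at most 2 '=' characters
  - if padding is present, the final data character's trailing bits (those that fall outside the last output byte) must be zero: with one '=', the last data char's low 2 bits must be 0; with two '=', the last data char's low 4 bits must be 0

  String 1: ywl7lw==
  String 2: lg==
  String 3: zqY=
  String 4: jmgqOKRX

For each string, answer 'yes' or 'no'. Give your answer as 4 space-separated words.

Answer: yes yes yes yes

Derivation:
String 1: 'ywl7lw==' → valid
String 2: 'lg==' → valid
String 3: 'zqY=' → valid
String 4: 'jmgqOKRX' → valid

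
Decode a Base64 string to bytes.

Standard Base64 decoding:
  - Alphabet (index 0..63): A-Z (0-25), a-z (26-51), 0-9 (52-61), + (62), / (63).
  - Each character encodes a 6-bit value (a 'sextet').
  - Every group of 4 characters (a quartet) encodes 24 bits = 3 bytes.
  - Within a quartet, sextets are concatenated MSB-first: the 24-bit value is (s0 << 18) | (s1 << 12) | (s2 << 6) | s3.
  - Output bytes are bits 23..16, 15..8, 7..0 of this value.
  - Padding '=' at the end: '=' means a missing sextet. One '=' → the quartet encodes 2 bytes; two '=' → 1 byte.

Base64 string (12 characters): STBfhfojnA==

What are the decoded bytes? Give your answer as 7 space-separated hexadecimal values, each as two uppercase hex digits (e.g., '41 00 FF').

After char 0 ('S'=18): chars_in_quartet=1 acc=0x12 bytes_emitted=0
After char 1 ('T'=19): chars_in_quartet=2 acc=0x493 bytes_emitted=0
After char 2 ('B'=1): chars_in_quartet=3 acc=0x124C1 bytes_emitted=0
After char 3 ('f'=31): chars_in_quartet=4 acc=0x49305F -> emit 49 30 5F, reset; bytes_emitted=3
After char 4 ('h'=33): chars_in_quartet=1 acc=0x21 bytes_emitted=3
After char 5 ('f'=31): chars_in_quartet=2 acc=0x85F bytes_emitted=3
After char 6 ('o'=40): chars_in_quartet=3 acc=0x217E8 bytes_emitted=3
After char 7 ('j'=35): chars_in_quartet=4 acc=0x85FA23 -> emit 85 FA 23, reset; bytes_emitted=6
After char 8 ('n'=39): chars_in_quartet=1 acc=0x27 bytes_emitted=6
After char 9 ('A'=0): chars_in_quartet=2 acc=0x9C0 bytes_emitted=6
Padding '==': partial quartet acc=0x9C0 -> emit 9C; bytes_emitted=7

Answer: 49 30 5F 85 FA 23 9C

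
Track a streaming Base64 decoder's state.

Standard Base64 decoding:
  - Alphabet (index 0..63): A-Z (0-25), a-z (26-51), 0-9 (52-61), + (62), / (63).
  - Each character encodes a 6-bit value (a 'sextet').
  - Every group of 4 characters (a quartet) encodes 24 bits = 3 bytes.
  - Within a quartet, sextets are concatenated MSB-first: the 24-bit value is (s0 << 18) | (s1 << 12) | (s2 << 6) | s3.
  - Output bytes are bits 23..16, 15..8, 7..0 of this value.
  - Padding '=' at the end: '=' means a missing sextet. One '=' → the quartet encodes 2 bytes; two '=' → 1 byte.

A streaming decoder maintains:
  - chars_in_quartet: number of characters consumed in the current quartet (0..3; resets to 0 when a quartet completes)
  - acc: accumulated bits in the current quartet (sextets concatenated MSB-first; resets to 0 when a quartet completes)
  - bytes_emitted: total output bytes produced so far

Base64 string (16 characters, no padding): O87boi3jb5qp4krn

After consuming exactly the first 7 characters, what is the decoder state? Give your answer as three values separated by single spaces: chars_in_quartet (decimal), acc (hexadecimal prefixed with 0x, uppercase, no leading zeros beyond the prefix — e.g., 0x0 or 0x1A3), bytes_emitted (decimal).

Answer: 3 0x288B7 3

Derivation:
After char 0 ('O'=14): chars_in_quartet=1 acc=0xE bytes_emitted=0
After char 1 ('8'=60): chars_in_quartet=2 acc=0x3BC bytes_emitted=0
After char 2 ('7'=59): chars_in_quartet=3 acc=0xEF3B bytes_emitted=0
After char 3 ('b'=27): chars_in_quartet=4 acc=0x3BCEDB -> emit 3B CE DB, reset; bytes_emitted=3
After char 4 ('o'=40): chars_in_quartet=1 acc=0x28 bytes_emitted=3
After char 5 ('i'=34): chars_in_quartet=2 acc=0xA22 bytes_emitted=3
After char 6 ('3'=55): chars_in_quartet=3 acc=0x288B7 bytes_emitted=3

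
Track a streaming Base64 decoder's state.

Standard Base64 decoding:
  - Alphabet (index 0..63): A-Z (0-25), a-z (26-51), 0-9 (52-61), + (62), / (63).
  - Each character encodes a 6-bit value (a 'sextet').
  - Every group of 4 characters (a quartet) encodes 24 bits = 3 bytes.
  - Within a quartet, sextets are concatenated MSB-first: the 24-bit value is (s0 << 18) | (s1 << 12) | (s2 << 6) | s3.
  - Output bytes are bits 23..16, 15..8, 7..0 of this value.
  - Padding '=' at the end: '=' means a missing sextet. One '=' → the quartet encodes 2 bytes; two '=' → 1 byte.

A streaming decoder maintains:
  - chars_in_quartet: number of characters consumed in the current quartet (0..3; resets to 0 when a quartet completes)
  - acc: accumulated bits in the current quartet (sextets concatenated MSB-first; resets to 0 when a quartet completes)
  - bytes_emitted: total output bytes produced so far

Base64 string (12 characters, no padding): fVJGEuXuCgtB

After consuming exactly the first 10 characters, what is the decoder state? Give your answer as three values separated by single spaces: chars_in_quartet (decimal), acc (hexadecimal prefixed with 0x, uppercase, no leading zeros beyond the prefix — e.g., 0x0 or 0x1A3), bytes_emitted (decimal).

After char 0 ('f'=31): chars_in_quartet=1 acc=0x1F bytes_emitted=0
After char 1 ('V'=21): chars_in_quartet=2 acc=0x7D5 bytes_emitted=0
After char 2 ('J'=9): chars_in_quartet=3 acc=0x1F549 bytes_emitted=0
After char 3 ('G'=6): chars_in_quartet=4 acc=0x7D5246 -> emit 7D 52 46, reset; bytes_emitted=3
After char 4 ('E'=4): chars_in_quartet=1 acc=0x4 bytes_emitted=3
After char 5 ('u'=46): chars_in_quartet=2 acc=0x12E bytes_emitted=3
After char 6 ('X'=23): chars_in_quartet=3 acc=0x4B97 bytes_emitted=3
After char 7 ('u'=46): chars_in_quartet=4 acc=0x12E5EE -> emit 12 E5 EE, reset; bytes_emitted=6
After char 8 ('C'=2): chars_in_quartet=1 acc=0x2 bytes_emitted=6
After char 9 ('g'=32): chars_in_quartet=2 acc=0xA0 bytes_emitted=6

Answer: 2 0xA0 6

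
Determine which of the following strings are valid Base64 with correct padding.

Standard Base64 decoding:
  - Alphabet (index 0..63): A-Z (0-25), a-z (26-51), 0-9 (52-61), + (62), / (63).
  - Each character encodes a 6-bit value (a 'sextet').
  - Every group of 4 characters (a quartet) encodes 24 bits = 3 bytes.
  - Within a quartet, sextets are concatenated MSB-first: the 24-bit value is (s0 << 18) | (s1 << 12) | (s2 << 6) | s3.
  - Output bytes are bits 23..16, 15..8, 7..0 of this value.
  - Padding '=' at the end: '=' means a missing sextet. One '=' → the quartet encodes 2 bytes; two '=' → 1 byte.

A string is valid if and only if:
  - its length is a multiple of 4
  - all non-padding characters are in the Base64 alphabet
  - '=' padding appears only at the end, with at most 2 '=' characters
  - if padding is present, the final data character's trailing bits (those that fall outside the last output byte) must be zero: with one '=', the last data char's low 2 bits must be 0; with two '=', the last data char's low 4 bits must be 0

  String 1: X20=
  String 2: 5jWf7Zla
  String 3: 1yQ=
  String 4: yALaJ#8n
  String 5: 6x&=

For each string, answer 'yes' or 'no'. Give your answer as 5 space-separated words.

String 1: 'X20=' → valid
String 2: '5jWf7Zla' → valid
String 3: '1yQ=' → valid
String 4: 'yALaJ#8n' → invalid (bad char(s): ['#'])
String 5: '6x&=' → invalid (bad char(s): ['&'])

Answer: yes yes yes no no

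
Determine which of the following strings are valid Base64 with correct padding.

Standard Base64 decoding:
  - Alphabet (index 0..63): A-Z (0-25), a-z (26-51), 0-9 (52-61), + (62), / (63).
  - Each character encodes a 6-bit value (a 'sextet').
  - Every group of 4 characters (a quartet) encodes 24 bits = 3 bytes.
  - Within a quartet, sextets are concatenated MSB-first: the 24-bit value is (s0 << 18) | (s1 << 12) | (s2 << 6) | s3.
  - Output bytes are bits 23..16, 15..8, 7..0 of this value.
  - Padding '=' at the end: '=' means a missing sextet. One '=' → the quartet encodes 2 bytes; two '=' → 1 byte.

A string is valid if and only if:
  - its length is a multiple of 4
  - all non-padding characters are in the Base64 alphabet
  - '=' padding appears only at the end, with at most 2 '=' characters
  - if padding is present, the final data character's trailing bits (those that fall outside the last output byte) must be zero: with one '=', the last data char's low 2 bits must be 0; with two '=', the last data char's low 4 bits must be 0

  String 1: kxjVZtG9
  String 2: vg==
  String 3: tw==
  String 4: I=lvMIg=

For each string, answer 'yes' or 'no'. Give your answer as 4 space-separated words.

Answer: yes yes yes no

Derivation:
String 1: 'kxjVZtG9' → valid
String 2: 'vg==' → valid
String 3: 'tw==' → valid
String 4: 'I=lvMIg=' → invalid (bad char(s): ['=']; '=' in middle)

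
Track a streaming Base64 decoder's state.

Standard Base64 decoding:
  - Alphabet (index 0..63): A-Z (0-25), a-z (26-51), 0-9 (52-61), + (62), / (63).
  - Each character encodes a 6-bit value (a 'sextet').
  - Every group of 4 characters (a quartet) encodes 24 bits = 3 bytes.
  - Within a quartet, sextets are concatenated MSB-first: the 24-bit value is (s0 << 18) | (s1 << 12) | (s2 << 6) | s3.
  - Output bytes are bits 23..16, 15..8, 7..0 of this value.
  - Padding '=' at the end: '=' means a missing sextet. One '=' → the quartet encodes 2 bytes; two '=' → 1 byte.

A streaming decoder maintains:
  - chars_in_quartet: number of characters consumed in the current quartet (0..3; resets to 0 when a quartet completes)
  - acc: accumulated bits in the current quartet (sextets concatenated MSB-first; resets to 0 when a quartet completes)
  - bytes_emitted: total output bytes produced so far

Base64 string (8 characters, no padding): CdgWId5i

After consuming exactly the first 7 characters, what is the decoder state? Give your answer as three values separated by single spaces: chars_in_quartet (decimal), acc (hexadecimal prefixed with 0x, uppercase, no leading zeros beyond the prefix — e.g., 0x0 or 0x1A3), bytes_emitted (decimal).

Answer: 3 0x8779 3

Derivation:
After char 0 ('C'=2): chars_in_quartet=1 acc=0x2 bytes_emitted=0
After char 1 ('d'=29): chars_in_quartet=2 acc=0x9D bytes_emitted=0
After char 2 ('g'=32): chars_in_quartet=3 acc=0x2760 bytes_emitted=0
After char 3 ('W'=22): chars_in_quartet=4 acc=0x9D816 -> emit 09 D8 16, reset; bytes_emitted=3
After char 4 ('I'=8): chars_in_quartet=1 acc=0x8 bytes_emitted=3
After char 5 ('d'=29): chars_in_quartet=2 acc=0x21D bytes_emitted=3
After char 6 ('5'=57): chars_in_quartet=3 acc=0x8779 bytes_emitted=3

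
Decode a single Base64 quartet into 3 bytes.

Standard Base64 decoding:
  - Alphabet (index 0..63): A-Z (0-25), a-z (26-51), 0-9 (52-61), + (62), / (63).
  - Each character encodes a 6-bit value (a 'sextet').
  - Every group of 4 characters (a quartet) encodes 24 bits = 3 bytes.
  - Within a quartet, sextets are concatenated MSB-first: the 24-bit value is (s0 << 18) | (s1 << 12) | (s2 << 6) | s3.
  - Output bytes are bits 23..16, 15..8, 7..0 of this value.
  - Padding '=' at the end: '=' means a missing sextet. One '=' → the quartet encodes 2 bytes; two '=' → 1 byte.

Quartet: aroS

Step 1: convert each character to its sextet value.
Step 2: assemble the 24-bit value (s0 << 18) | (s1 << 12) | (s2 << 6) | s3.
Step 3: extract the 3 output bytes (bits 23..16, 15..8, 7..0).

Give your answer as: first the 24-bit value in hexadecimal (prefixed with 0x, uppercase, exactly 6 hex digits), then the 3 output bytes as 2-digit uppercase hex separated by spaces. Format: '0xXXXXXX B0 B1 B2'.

Sextets: a=26, r=43, o=40, S=18
24-bit: (26<<18) | (43<<12) | (40<<6) | 18
      = 0x680000 | 0x02B000 | 0x000A00 | 0x000012
      = 0x6ABA12
Bytes: (v>>16)&0xFF=6A, (v>>8)&0xFF=BA, v&0xFF=12

Answer: 0x6ABA12 6A BA 12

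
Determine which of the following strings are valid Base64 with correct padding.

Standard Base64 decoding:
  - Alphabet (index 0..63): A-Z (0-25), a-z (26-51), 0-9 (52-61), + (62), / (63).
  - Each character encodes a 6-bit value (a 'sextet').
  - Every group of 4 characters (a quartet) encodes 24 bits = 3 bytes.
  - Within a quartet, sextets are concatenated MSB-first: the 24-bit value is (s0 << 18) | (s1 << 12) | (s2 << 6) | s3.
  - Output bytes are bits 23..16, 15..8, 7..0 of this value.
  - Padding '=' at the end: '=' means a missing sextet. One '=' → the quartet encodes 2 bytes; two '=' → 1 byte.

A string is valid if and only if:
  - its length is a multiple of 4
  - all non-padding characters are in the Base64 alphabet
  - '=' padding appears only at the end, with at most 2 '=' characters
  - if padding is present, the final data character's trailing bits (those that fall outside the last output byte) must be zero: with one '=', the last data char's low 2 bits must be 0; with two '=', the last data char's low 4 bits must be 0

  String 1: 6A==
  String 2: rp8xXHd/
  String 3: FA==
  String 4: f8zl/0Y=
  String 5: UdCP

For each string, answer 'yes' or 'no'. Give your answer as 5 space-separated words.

String 1: '6A==' → valid
String 2: 'rp8xXHd/' → valid
String 3: 'FA==' → valid
String 4: 'f8zl/0Y=' → valid
String 5: 'UdCP' → valid

Answer: yes yes yes yes yes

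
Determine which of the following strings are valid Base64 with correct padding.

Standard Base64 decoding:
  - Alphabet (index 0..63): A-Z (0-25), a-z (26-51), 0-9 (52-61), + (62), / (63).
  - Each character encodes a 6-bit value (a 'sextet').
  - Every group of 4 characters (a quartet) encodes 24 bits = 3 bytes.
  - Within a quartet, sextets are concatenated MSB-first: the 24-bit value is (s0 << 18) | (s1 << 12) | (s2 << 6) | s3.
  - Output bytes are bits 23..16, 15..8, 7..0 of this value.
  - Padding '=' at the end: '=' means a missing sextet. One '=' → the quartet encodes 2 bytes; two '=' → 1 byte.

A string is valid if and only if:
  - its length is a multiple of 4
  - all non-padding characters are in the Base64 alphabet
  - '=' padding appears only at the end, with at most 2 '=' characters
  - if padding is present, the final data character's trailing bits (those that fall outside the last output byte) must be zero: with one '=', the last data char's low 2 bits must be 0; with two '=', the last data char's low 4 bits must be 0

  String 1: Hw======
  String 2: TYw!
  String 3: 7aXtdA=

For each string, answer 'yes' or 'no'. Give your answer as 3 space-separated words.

String 1: 'Hw======' → invalid (6 pad chars (max 2))
String 2: 'TYw!' → invalid (bad char(s): ['!'])
String 3: '7aXtdA=' → invalid (len=7 not mult of 4)

Answer: no no no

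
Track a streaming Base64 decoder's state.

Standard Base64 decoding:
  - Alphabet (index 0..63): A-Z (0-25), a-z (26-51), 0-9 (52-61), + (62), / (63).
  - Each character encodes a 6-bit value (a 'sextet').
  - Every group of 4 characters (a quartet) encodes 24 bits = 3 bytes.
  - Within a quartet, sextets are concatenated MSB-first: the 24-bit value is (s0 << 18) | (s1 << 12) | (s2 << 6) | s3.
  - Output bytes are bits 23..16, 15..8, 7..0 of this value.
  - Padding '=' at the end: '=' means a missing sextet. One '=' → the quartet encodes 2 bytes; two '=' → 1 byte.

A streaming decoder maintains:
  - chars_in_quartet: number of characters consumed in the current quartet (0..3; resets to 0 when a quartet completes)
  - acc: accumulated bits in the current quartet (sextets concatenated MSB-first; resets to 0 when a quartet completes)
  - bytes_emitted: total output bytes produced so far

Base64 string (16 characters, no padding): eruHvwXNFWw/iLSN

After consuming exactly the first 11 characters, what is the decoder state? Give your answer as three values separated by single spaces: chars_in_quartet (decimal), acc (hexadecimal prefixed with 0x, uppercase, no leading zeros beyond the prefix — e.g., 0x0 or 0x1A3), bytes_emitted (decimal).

Answer: 3 0x55B0 6

Derivation:
After char 0 ('e'=30): chars_in_quartet=1 acc=0x1E bytes_emitted=0
After char 1 ('r'=43): chars_in_quartet=2 acc=0x7AB bytes_emitted=0
After char 2 ('u'=46): chars_in_quartet=3 acc=0x1EAEE bytes_emitted=0
After char 3 ('H'=7): chars_in_quartet=4 acc=0x7ABB87 -> emit 7A BB 87, reset; bytes_emitted=3
After char 4 ('v'=47): chars_in_quartet=1 acc=0x2F bytes_emitted=3
After char 5 ('w'=48): chars_in_quartet=2 acc=0xBF0 bytes_emitted=3
After char 6 ('X'=23): chars_in_quartet=3 acc=0x2FC17 bytes_emitted=3
After char 7 ('N'=13): chars_in_quartet=4 acc=0xBF05CD -> emit BF 05 CD, reset; bytes_emitted=6
After char 8 ('F'=5): chars_in_quartet=1 acc=0x5 bytes_emitted=6
After char 9 ('W'=22): chars_in_quartet=2 acc=0x156 bytes_emitted=6
After char 10 ('w'=48): chars_in_quartet=3 acc=0x55B0 bytes_emitted=6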